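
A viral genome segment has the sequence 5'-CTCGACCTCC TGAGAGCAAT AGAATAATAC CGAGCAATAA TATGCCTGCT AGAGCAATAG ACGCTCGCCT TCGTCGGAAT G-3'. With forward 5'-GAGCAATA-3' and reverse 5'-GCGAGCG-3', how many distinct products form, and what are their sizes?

The forward primer GAGCAATA matches the top strand at positions 14–21, 32–39, 52–59.
The reverse primer's reverse complement is CGCTCGC, matching at positions 62–68.
Each forward site pairs with the reverse site to give a product ending at position 68: sizes 55, 37, 17 bp.

Three products: 55 bp, 37 bp, 17 bp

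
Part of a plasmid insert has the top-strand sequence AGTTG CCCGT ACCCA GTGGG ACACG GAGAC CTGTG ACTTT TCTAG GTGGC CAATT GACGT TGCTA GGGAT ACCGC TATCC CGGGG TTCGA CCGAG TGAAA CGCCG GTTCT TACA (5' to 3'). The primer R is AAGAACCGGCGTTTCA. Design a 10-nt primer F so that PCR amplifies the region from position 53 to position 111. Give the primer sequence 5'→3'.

The reverse primer's reverse complement TGAAACGCCGGTTCTT matches the template at positions 96–111; the product starts at position 53.
The forward primer is identical to the top strand over positions 53–62: ATTGACGTTG.

5'-ATTGACGTTG-3'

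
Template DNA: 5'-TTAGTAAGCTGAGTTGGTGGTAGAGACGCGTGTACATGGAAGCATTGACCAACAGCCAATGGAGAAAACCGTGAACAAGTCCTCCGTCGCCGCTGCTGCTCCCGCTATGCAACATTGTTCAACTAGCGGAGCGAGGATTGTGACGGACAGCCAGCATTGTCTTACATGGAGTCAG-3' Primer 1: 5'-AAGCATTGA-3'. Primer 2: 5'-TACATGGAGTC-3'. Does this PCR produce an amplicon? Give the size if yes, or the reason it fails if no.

Primer 1 (AAGCATTGA) matches the top strand at positions 40–48 (3' end points downstream).
Primer 2 (TACATGGAGTC) also matches the top strand directly, at positions 163–173 — its reverse complement GACTCCATGTA is not present.
Both primers anneal to the bottom strand with 3' ends pointing the same way, so neither can prime synthesis back toward the other.

No product — both primers anneal to the same strand and extend in the same direction.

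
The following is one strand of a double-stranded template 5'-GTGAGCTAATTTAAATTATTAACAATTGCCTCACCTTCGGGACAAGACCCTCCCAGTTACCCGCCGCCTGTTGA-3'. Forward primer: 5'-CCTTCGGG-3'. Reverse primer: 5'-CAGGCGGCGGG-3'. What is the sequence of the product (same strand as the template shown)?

5'-CCTTCGGGACAAGACCCTCCCAGTTACCCGCCGCCTG-3'

Scanning the template, CCTTCGGG occurs at positions 34–41; this primer anneals to the bottom strand there with its 3' end pointing downstream.
Taking the reverse complement of CAGGCGGCGGG gives CCCGCCGCCTG, found at positions 60–70 on the template; the primer anneals here to the top strand with its 3' end pointing upstream.
The product is the template from position 34 through 70 (37 bp).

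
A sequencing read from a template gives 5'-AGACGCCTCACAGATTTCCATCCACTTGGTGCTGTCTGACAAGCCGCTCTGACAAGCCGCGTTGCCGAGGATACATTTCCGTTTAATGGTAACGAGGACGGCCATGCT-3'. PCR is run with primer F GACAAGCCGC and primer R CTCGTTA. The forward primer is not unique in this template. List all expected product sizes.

59 bp, 46 bp

The forward primer GACAAGCCGC matches the top strand at positions 38–47, 51–60.
The reverse primer's reverse complement is TAACGAG, matching at positions 90–96.
Each forward site pairs with the reverse site to give a product ending at position 96: sizes 59, 46 bp.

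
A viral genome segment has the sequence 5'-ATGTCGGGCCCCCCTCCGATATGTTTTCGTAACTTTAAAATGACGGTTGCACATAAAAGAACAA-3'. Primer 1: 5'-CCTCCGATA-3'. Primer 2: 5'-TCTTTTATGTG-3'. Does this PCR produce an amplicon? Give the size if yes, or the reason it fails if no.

Yes — a 48 bp product.

Primer 1 (CCTCCGATA) matches the top strand at positions 13–21; it acts as a forward primer.
Primer 2's reverse complement is CACATAAAAGA, matching the top strand at positions 50–60; it acts as a reverse primer.
The 3' ends face each other across positions 13–60, giving a 48 bp product.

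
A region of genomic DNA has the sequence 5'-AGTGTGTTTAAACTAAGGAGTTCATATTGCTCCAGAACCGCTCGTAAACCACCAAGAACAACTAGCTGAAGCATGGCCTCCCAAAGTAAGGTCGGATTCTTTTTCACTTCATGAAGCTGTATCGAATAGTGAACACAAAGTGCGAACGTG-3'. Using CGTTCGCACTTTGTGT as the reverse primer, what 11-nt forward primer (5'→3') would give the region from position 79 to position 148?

The reverse primer's reverse complement ACACAAAGTGCGAACG matches the template at positions 133–148; the product starts at position 79.
The forward primer is identical to the top strand over positions 79–89: TCCCAAAGTAA.

5'-TCCCAAAGTAA-3'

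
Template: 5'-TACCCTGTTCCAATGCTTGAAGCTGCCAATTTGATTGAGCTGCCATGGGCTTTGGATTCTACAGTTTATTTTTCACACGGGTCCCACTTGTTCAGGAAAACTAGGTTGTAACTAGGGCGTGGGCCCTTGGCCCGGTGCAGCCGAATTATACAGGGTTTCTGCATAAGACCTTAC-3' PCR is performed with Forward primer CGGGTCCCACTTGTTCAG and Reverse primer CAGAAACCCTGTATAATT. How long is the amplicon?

84 bp

Forward primer CGGGTCCCACTTGTTCAG is found on the top strand at positions 78–95.
The reverse primer's reverse complement is AATTATACAGGGTTTCTG, which matches the template at positions 144–161.
The product runs from position 78 to position 161, so its length is 161 − 78 + 1 = 84 bp.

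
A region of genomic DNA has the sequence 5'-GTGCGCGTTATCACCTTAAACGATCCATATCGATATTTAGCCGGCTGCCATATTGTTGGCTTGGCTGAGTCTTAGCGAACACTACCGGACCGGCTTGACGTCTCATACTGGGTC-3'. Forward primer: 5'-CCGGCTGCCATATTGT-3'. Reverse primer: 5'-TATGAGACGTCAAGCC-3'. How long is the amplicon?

The forward primer matches the template at positions 41–56.
The reverse primer's reverse complement is GGCTTGACGTCTCATA, which matches the template at positions 92–107.
Product length = (reverse-primer end) − (forward-primer start) + 1 = 107 − 41 + 1 = 67 bp.

67 bp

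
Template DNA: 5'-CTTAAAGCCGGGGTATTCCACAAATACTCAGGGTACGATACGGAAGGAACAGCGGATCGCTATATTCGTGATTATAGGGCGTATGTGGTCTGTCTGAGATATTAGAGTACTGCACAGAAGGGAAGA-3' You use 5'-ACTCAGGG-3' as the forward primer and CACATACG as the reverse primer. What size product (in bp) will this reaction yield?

Forward primer ACTCAGGG is found on the top strand at positions 26–33.
The reverse primer's reverse complement is CGTATGTG, which matches the template at positions 80–87.
The product runs from position 26 to position 87, so its length is 87 − 26 + 1 = 62 bp.

62 bp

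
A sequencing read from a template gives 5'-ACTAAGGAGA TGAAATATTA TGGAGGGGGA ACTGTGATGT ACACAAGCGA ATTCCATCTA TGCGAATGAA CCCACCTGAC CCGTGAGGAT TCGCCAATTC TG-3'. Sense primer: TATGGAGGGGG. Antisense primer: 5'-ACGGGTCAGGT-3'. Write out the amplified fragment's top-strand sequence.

The forward primer matches the template at positions 19–29.
The reverse primer's reverse complement is ACCTGACCCGT, which matches the template at positions 74–84.
The product is the template from position 19 through 84 (66 bp).

5'-TATGGAGGGGGAACTGTGATGTACACAAGCGAATTCCATCTATGCGAATGAACCCACCTGACCCGT-3'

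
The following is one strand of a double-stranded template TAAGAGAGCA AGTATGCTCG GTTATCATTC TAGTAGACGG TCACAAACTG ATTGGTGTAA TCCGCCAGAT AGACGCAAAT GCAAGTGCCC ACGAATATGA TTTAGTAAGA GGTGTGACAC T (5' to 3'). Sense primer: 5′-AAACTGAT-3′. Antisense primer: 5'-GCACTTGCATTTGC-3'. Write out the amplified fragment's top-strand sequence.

5'-AAACTGATTGGTGTAATCCGCCAGATAGACGCAAATGCAAGTGC-3'

The forward primer matches the template at positions 45–52.
Taking the reverse complement of GCACTTGCATTTGC gives GCAAATGCAAGTGC, found at positions 75–88 on the template; the primer anneals here to the top strand with its 3' end pointing upstream.
The product is the template from position 45 through 88 (44 bp).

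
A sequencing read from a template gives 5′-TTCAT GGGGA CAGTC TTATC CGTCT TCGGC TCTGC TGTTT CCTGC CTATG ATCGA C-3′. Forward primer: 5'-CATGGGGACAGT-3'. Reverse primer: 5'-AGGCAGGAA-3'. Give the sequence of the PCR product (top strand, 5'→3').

5'-CATGGGGACAGTCTTATCCGTCTTCGGCTCTGCTGTTTCCTGCCT-3'

Forward primer CATGGGGACAGT is found on the top strand at positions 3–14.
Reverse complement of the reverse primer: TTCCTGCCT. This occurs on the top strand at positions 39–47.
The product is the template from position 3 through 47 (45 bp).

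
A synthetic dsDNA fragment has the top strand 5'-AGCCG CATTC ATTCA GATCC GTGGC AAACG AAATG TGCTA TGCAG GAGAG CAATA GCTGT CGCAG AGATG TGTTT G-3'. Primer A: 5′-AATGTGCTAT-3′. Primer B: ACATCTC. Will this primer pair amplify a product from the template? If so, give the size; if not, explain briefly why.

Yes — a 40 bp product.

Primer A (AATGTGCTAT) matches the top strand at positions 32–41; it acts as a forward primer.
Primer B's reverse complement is GAGATGT, matching the top strand at positions 65–71; it acts as a reverse primer.
The 3' ends face each other across positions 32–71, giving a 40 bp product.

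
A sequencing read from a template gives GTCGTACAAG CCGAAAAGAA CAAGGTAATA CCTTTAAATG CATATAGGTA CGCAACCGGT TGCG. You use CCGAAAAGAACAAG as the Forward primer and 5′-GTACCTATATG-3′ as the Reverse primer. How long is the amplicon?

41 bp

Forward primer CCGAAAAGAACAAG is found on the top strand at positions 11–24.
The reverse primer's reverse complement is CATATAGGTAC, which matches the template at positions 41–51.
Product length = (reverse-primer end) − (forward-primer start) + 1 = 51 − 11 + 1 = 41 bp.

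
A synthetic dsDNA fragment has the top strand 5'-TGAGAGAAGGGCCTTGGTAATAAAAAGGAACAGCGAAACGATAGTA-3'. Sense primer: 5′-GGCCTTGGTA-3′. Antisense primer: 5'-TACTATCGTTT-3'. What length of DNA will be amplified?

The forward primer matches the template at positions 10–19.
Reverse complement of the reverse primer: AAACGATAGTA. This occurs on the top strand at positions 36–46.
The product runs from position 10 to position 46, so its length is 46 − 10 + 1 = 37 bp.

37 bp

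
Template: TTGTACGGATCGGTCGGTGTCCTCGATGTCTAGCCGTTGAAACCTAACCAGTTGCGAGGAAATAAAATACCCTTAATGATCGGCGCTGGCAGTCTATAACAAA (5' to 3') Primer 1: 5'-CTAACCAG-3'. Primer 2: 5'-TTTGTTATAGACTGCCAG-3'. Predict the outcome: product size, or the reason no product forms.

Primer 1 (CTAACCAG) matches the top strand at positions 44–51; it acts as a forward primer.
Primer 2's reverse complement is CTGGCAGTCTATAACAAA, matching the top strand at positions 86–103; it acts as a reverse primer.
The 3' ends face each other across positions 44–103, giving a 60 bp product.

Yes — a 60 bp product.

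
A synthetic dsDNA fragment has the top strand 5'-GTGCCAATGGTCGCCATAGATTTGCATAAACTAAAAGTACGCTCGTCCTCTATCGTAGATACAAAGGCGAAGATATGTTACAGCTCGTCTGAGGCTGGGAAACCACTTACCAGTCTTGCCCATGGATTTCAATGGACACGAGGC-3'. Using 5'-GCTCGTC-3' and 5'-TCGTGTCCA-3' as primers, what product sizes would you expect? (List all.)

The forward primer GCTCGTC matches the top strand at positions 41–47, 83–89.
The reverse primer's reverse complement is TGGACACGA, matching at positions 133–141.
Each forward site pairs with the reverse site to give a product ending at position 141: sizes 101, 59 bp.

101 bp, 59 bp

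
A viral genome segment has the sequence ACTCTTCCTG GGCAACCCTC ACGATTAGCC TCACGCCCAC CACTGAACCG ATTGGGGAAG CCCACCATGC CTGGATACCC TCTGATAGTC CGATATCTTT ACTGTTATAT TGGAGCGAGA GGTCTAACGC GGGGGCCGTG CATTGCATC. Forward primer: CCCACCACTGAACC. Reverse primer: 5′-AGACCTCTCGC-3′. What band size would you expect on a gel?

The forward primer matches the template at positions 36–49.
Reverse complement of the reverse primer: GCGAGAGGTCT. This occurs on the top strand at positions 115–125.
The product runs from position 36 to position 125, so its length is 125 − 36 + 1 = 90 bp.

90 bp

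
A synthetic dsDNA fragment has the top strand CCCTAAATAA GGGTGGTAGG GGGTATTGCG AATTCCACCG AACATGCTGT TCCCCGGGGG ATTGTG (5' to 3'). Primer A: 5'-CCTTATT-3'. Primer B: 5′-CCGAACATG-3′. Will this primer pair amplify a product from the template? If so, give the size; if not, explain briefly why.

No product — the primers' 3' ends point away from each other.

Primer A (CCTTATT) has reverse complement AATAAGG, which matches the top strand at positions 6–12; primer A anneals to the top strand there with its 3' end pointing upstream toward position 6.
Primer B (CCGAACATG) matches the top strand directly at positions 38–46; it anneals to the bottom strand with its 3' end pointing downstream toward position 46.
The 3' ends diverge (primer A extends toward position 1, primer B toward position 66), so the primers never converge on a shared product.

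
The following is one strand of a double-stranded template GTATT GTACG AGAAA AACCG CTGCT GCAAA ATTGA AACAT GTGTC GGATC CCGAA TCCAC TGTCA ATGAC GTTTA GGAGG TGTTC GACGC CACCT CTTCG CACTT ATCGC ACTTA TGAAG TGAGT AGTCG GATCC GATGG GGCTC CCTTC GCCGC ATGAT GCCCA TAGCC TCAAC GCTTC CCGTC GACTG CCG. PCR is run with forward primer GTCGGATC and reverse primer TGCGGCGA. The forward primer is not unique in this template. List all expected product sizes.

The forward primer GTCGGATC matches the top strand at positions 43–50, 127–134.
The reverse primer's reverse complement is TCGCCGCA, matching at positions 149–156.
Each forward site pairs with the reverse site to give a product ending at position 156: sizes 114, 30 bp.

114 bp, 30 bp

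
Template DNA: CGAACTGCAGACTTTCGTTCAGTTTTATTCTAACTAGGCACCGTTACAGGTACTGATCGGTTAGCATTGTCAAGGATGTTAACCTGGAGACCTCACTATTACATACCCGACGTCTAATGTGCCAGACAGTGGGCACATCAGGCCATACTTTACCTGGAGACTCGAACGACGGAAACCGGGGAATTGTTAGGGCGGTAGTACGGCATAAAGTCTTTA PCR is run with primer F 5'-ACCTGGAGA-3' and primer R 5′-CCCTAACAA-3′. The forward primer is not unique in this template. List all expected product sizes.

The forward primer ACCTGGAGA matches the top strand at positions 82–90, 152–160.
The reverse primer's reverse complement is TTGTTAGGG, matching at positions 184–192.
Each forward site pairs with the reverse site to give a product ending at position 192: sizes 111, 41 bp.

111 bp, 41 bp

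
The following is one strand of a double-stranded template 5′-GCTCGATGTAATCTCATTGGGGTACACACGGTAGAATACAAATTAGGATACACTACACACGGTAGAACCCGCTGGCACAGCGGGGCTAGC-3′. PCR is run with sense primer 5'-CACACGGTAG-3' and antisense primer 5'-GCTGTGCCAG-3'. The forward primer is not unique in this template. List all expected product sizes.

57 bp, 26 bp

The forward primer CACACGGTAG matches the top strand at positions 25–34, 56–65.
The reverse primer's reverse complement is CTGGCACAGC, matching at positions 72–81.
Each forward site pairs with the reverse site to give a product ending at position 81: sizes 57, 26 bp.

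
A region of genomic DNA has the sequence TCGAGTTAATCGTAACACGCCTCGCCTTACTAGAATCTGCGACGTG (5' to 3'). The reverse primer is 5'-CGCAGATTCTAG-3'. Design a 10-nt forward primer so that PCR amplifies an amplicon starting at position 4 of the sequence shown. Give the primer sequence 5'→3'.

5'-AGTTAATCGT-3'

The reverse primer's reverse complement CTAGAATCTGCG matches the template at positions 30–41; the product starts at position 4.
The forward primer is identical to the top strand over positions 4–13: AGTTAATCGT.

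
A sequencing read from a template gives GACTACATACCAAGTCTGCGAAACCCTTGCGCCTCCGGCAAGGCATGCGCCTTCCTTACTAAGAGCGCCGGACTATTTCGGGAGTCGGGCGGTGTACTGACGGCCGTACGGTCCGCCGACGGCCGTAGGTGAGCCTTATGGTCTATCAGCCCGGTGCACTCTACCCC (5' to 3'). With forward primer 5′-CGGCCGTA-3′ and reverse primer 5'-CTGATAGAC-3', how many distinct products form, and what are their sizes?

The forward primer CGGCCGTA matches the top strand at positions 101–108, 120–127.
The reverse primer's reverse complement is GTCTATCAG, matching at positions 141–149.
Each forward site pairs with the reverse site to give a product ending at position 149: sizes 49, 30 bp.

Two products: 49 bp, 30 bp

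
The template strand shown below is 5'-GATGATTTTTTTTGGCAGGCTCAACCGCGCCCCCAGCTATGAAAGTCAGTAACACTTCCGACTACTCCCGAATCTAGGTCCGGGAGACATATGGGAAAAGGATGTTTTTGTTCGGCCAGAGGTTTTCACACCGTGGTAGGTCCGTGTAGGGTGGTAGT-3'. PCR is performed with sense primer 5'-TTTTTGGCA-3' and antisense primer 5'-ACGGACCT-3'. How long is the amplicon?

Forward primer TTTTTGGCA is found on the top strand at positions 9–17.
The reverse primer's reverse complement is AGGTCCGT, which matches the template at positions 138–145.
The product runs from position 9 to position 145, so its length is 145 − 9 + 1 = 137 bp.

137 bp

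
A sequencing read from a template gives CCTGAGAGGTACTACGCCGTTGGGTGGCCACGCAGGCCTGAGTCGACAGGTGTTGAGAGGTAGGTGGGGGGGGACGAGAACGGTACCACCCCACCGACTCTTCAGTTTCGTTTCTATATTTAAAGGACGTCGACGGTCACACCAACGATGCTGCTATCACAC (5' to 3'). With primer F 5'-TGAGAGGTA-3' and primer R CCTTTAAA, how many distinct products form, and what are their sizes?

Two products: 124 bp, 73 bp

The forward primer TGAGAGGTA matches the top strand at positions 3–11, 54–62.
The reverse primer's reverse complement is TTTAAAGG, matching at positions 119–126.
Each forward site pairs with the reverse site to give a product ending at position 126: sizes 124, 73 bp.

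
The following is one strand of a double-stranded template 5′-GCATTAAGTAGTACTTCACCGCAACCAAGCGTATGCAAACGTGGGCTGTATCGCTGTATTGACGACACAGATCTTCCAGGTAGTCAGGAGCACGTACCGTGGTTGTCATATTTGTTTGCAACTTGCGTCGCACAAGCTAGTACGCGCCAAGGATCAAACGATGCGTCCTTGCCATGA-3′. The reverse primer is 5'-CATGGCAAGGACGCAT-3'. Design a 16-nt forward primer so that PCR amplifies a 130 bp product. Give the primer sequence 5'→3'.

5'-TGTATCGCTGTATTGA-3'

The reverse primer's reverse complement ATGCGTCCTTGCCATG matches the template at positions 161–176, so the product ends at position 176.
A 130 bp product then starts at position 176 − 130 + 1 = 47.
The forward primer is identical to the top strand there: TGTATCGCTGTATTGA.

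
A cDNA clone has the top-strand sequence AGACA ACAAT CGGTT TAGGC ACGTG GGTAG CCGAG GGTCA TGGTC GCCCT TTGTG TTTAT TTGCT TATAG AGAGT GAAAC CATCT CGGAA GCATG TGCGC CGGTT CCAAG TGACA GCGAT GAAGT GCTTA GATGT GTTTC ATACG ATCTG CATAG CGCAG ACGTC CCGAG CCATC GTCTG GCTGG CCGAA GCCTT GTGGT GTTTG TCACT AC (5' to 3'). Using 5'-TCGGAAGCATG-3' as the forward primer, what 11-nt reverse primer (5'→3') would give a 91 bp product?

The forward primer binds at positions 85–95, so a 91 bp product ends at position 85 + 91 − 1 = 175.
The reverse primer anneals to the top strand over positions 165–175, i.e. to CCCGAGCCATC.
Its sequence written 5'→3' is the reverse complement: GATGGCTCGGG.

5'-GATGGCTCGGG-3'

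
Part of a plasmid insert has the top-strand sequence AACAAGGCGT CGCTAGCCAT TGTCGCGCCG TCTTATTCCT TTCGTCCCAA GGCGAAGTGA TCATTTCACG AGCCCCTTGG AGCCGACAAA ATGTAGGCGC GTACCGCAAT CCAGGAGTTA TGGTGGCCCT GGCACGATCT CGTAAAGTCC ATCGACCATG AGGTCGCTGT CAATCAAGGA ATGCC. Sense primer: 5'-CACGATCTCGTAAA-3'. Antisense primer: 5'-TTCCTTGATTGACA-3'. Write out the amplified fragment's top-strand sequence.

5'-CACGATCTCGTAAAGTCCATCGACCATGAGGTCGCTGTCAATCAAGGAA-3'

Scanning the template, CACGATCTCGTAAA occurs at positions 133–146; this primer anneals to the bottom strand there with its 3' end pointing downstream.
Reverse complement of the reverse primer: TGTCAATCAAGGAA. This occurs on the top strand at positions 168–181.
The product is the template from position 133 through 181 (49 bp).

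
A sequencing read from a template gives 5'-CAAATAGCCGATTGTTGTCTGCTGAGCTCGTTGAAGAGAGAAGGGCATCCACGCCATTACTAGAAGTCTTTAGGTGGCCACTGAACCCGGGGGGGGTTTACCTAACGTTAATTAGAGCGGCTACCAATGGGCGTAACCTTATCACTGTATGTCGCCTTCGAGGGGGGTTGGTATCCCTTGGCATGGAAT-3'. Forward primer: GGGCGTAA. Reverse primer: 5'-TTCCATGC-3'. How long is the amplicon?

Forward primer GGGCGTAA is found on the top strand at positions 129–136.
The reverse primer's reverse complement is GCATGGAA, which matches the template at positions 181–188.
The product runs from position 129 to position 188, so its length is 188 − 129 + 1 = 60 bp.

60 bp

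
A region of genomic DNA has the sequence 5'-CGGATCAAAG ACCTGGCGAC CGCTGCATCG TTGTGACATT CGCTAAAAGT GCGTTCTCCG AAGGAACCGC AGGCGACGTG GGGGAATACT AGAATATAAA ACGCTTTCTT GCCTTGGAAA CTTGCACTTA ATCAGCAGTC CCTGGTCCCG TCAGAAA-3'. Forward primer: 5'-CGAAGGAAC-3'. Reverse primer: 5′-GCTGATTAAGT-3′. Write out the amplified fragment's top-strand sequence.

5'-CGAAGGAACCGCAGGCGACGTGGGGGAATACTAGAATATAAAACGCTTTCTTGCCTTGGAAACTTGCACTTAATCAGC-3'

Forward primer CGAAGGAAC is found on the top strand at positions 59–67.
Reverse complement of the reverse primer: ACTTAATCAGC. This occurs on the top strand at positions 126–136.
The product is the template from position 59 through 136 (78 bp).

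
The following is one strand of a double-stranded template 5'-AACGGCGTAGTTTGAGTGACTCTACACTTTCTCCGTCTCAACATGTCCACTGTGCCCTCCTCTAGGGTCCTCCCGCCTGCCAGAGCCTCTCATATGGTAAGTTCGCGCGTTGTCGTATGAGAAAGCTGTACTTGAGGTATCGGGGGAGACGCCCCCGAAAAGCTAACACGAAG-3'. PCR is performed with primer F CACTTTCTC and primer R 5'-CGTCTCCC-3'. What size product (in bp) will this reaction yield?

127 bp

Forward primer CACTTTCTC is found on the top strand at positions 25–33.
Taking the reverse complement of CGTCTCCC gives GGGAGACG, found at positions 144–151 on the template; the primer anneals here to the top strand with its 3' end pointing upstream.
Product length = (reverse-primer end) − (forward-primer start) + 1 = 151 − 25 + 1 = 127 bp.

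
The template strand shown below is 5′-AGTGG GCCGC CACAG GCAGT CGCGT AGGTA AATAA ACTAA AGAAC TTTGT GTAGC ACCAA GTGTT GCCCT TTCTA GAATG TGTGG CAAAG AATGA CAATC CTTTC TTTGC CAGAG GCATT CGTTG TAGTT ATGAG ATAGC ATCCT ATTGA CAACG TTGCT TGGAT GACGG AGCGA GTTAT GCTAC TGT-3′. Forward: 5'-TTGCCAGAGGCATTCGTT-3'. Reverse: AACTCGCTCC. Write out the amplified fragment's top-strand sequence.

5'-TTGCCAGAGGCATTCGTTGTAGTTATGAGATAGCATCCTATTGACAACGTTGCTTGGATGACGGAGCGAGTT-3'

The forward primer matches the template at positions 107–124.
Taking the reverse complement of AACTCGCTCC gives GGAGCGAGTT, found at positions 169–178 on the template; the primer anneals here to the top strand with its 3' end pointing upstream.
The product is the template from position 107 through 178 (72 bp).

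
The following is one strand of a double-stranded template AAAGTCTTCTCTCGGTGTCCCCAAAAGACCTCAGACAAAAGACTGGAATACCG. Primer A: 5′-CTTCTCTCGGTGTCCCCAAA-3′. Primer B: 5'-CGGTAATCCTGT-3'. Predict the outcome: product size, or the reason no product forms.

No product — primer B has no binding site in the template.

Primer B (CGGTAATCCTGT) does not match the top strand, and its reverse complement ACAGGATTACCG does not match either.
With no annealing site for primer B, no amplification occurs.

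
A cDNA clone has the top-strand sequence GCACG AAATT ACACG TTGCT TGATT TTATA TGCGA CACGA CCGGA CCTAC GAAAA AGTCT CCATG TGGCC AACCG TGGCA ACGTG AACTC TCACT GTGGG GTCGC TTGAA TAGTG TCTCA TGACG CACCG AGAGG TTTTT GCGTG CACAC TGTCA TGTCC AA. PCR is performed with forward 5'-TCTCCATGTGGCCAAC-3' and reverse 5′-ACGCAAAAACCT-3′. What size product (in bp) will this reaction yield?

87 bp

The forward primer matches the template at positions 58–73.
Reverse complement of the reverse primer: AGGTTTTTGCGT. This occurs on the top strand at positions 133–144.
Amplicon spans positions 58–144: 87 bp.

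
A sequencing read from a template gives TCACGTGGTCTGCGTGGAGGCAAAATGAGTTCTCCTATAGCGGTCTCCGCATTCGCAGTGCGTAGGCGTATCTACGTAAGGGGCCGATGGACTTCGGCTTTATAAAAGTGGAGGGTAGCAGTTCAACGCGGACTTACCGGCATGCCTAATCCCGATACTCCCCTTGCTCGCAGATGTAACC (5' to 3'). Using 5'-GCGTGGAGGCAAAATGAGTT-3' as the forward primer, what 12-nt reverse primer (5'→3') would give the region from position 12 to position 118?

5'-CTACCCTCCACT-3'

The product's 3' end on the top strand is position 118.
The reverse primer anneals to the top strand over positions 107–118, i.e. to AGTGGAGGGTAG.
Its sequence written 5'→3' is the reverse complement: CTACCCTCCACT.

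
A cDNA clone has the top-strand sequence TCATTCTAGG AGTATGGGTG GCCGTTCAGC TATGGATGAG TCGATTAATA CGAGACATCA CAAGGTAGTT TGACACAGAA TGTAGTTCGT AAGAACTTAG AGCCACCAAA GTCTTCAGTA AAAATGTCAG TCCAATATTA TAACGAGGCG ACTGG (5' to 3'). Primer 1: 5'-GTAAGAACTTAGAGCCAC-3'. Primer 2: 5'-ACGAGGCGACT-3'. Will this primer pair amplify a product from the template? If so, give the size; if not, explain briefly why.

Primer 1 (GTAAGAACTTAGAGCCAC) matches the top strand at positions 89–106 (3' end points downstream).
Primer 2 (ACGAGGCGACT) also matches the top strand directly, at positions 143–153 — its reverse complement AGTCGCCTCGT is not present.
Both primers anneal to the bottom strand with 3' ends pointing the same way, so neither can prime synthesis back toward the other.

No product — both primers anneal to the same strand and extend in the same direction.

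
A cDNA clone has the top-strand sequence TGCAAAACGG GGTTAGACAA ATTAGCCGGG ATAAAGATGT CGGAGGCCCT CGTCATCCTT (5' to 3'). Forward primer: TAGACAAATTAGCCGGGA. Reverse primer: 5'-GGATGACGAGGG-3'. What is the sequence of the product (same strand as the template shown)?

5'-TAGACAAATTAGCCGGGATAAAGATGTCGGAGGCCCTCGTCATCC-3'

Forward primer TAGACAAATTAGCCGGGA is found on the top strand at positions 14–31.
Taking the reverse complement of GGATGACGAGGG gives CCCTCGTCATCC, found at positions 47–58 on the template; the primer anneals here to the top strand with its 3' end pointing upstream.
The product is the template from position 14 through 58 (45 bp).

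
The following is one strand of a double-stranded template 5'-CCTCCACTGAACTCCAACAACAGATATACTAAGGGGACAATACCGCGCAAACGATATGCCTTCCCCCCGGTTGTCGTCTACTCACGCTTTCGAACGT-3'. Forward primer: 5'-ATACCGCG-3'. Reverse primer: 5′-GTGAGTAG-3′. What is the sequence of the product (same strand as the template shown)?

5'-ATACCGCGCAAACGATATGCCTTCCCCCCGGTTGTCGTCTACTCAC-3'

The forward primer matches the template at positions 40–47.
Taking the reverse complement of GTGAGTAG gives CTACTCAC, found at positions 78–85 on the template; the primer anneals here to the top strand with its 3' end pointing upstream.
The product is the template from position 40 through 85 (46 bp).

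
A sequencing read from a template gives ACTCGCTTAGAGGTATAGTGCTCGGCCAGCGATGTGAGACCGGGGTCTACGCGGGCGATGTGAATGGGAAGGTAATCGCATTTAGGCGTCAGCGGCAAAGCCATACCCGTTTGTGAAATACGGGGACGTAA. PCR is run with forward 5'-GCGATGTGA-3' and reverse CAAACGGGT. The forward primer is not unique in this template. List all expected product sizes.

The forward primer GCGATGTGA matches the top strand at positions 29–37, 55–63.
The reverse primer's reverse complement is ACCCGTTTG, matching at positions 105–113.
Each forward site pairs with the reverse site to give a product ending at position 113: sizes 85, 59 bp.

85 bp, 59 bp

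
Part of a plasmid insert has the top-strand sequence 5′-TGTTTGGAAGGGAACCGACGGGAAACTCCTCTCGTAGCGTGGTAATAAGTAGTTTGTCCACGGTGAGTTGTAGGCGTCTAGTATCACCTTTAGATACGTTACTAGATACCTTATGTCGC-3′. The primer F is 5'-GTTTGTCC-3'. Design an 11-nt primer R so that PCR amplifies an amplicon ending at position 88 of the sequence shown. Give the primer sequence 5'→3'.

The forward primer binds at positions 52–59; the product's 3' end on the top strand is position 88.
The reverse primer anneals to the top strand over positions 78–88, i.e. to CTAGTATCACC.
Its sequence written 5'→3' is the reverse complement: GGTGATACTAG.

5'-GGTGATACTAG-3'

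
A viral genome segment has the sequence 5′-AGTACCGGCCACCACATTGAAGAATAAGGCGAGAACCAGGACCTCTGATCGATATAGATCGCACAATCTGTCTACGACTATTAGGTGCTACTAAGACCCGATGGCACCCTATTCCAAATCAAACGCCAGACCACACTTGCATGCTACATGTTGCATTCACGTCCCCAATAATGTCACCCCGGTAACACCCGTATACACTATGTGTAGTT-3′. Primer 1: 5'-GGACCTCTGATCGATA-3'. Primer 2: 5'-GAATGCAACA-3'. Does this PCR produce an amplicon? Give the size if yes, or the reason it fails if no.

Primer 1 (GGACCTCTGATCGATA) matches the top strand at positions 39–54; it acts as a forward primer.
Primer 2's reverse complement is TGTTGCATTC, matching the top strand at positions 149–158; it acts as a reverse primer.
The 3' ends face each other across positions 39–158, giving a 120 bp product.

Yes — a 120 bp product.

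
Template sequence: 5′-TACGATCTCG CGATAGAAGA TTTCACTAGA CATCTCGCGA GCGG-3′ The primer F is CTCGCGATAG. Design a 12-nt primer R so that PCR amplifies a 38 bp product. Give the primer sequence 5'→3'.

5'-CCGCTCGCGAGA-3'

The forward primer binds at positions 7–16, so a 38 bp product ends at position 7 + 38 − 1 = 44.
The reverse primer anneals to the top strand over positions 33–44, i.e. to TCTCGCGAGCGG.
Its sequence written 5'→3' is the reverse complement: CCGCTCGCGAGA.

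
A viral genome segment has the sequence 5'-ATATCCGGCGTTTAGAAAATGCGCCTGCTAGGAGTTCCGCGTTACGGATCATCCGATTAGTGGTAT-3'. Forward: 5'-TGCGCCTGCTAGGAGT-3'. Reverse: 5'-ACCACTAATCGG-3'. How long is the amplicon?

45 bp

Scanning the template, TGCGCCTGCTAGGAGT occurs at positions 20–35; this primer anneals to the bottom strand there with its 3' end pointing downstream.
Taking the reverse complement of ACCACTAATCGG gives CCGATTAGTGGT, found at positions 53–64 on the template; the primer anneals here to the top strand with its 3' end pointing upstream.
The product runs from position 20 to position 64, so its length is 64 − 20 + 1 = 45 bp.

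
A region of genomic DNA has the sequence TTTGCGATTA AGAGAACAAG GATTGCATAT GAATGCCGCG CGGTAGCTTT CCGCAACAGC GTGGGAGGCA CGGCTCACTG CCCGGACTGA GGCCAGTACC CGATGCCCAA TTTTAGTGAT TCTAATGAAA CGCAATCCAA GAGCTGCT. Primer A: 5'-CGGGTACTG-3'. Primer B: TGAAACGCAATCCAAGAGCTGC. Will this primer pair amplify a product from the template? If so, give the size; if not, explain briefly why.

Primer A (CGGGTACTG) has reverse complement CAGTACCCG, which matches the top strand at positions 94–102; primer A anneals to the top strand there with its 3' end pointing upstream toward position 94.
Primer B (TGAAACGCAATCCAAGAGCTGC) matches the top strand directly at positions 126–147; it anneals to the bottom strand with its 3' end pointing downstream toward position 147.
The 3' ends diverge (primer A extends toward position 1, primer B toward position 148), so the primers never converge on a shared product.

No product — the primers' 3' ends point away from each other.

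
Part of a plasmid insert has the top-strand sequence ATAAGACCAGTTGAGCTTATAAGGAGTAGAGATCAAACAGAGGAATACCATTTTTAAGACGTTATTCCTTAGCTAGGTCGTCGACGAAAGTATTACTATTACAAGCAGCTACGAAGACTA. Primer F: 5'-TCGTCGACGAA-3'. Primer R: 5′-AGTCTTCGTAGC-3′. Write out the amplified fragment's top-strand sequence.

5'-TCGTCGACGAAAGTATTACTATTACAAGCAGCTACGAAGACT-3'

Scanning the template, TCGTCGACGAA occurs at positions 78–88; this primer anneals to the bottom strand there with its 3' end pointing downstream.
Reverse complement of the reverse primer: GCTACGAAGACT. This occurs on the top strand at positions 108–119.
The product is the template from position 78 through 119 (42 bp).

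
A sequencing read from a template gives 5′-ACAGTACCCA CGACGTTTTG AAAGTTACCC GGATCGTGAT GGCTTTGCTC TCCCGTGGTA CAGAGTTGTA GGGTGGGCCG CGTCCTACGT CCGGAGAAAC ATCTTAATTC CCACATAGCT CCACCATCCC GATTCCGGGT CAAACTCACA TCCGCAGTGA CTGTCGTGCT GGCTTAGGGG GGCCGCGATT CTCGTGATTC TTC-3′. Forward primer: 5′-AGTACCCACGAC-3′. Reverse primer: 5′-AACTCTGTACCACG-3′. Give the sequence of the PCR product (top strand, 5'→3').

The forward primer matches the template at positions 3–14.
Taking the reverse complement of AACTCTGTACCACG gives CGTGGTACAGAGTT, found at positions 54–67 on the template; the primer anneals here to the top strand with its 3' end pointing upstream.
The product is the template from position 3 through 67 (65 bp).

5'-AGTACCCACGACGTTTTGAAAGTTACCCGGATCGTGATGGCTTTGCTCTCCCGTGGTACAGAGTT-3'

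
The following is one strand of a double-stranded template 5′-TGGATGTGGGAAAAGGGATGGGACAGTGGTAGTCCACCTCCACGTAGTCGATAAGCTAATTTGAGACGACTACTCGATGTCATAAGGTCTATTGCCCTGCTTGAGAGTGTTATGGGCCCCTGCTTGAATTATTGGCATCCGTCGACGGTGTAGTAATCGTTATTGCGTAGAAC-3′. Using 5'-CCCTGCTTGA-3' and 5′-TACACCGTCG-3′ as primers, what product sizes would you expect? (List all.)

58 bp, 35 bp

The forward primer CCCTGCTTGA matches the top strand at positions 95–104, 118–127.
The reverse primer's reverse complement is CGACGGTGTA, matching at positions 143–152.
Each forward site pairs with the reverse site to give a product ending at position 152: sizes 58, 35 bp.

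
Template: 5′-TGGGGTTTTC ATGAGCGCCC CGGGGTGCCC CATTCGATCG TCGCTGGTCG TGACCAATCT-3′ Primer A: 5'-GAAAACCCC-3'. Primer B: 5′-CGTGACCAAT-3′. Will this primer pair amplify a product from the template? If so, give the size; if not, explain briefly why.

No product — the primers' 3' ends point away from each other.

Primer A (GAAAACCCC) has reverse complement GGGGTTTTC, which matches the top strand at positions 2–10; primer A anneals to the top strand there with its 3' end pointing upstream toward position 2.
Primer B (CGTGACCAAT) matches the top strand directly at positions 49–58; it anneals to the bottom strand with its 3' end pointing downstream toward position 58.
The 3' ends diverge (primer A extends toward position 1, primer B toward position 60), so the primers never converge on a shared product.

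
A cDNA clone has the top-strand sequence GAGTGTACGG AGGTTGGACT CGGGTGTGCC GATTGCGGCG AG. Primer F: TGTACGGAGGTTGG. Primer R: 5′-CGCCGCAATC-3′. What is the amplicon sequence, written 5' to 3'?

5'-TGTACGGAGGTTGGACTCGGGTGTGCCGATTGCGGCG-3'

The forward primer matches the template at positions 4–17.
The reverse primer's reverse complement is GATTGCGGCG, which matches the template at positions 31–40.
The product is the template from position 4 through 40 (37 bp).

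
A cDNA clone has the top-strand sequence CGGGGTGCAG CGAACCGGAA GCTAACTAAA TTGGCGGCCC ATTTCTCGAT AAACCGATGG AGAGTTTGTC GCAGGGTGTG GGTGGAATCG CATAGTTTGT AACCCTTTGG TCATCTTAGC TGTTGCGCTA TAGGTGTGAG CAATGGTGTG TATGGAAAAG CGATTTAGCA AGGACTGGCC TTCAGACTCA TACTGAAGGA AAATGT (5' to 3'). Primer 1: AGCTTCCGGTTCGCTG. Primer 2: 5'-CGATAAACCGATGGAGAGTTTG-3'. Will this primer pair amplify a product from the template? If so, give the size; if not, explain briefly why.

No product — the primers' 3' ends point away from each other.

Primer 1 (AGCTTCCGGTTCGCTG) has reverse complement CAGCGAACCGGAAGCT, which matches the top strand at positions 8–23; primer 1 anneals to the top strand there with its 3' end pointing upstream toward position 8.
Primer 2 (CGATAAACCGATGGAGAGTTTG) matches the top strand directly at positions 47–68; it anneals to the bottom strand with its 3' end pointing downstream toward position 68.
The 3' ends diverge (primer 1 extends toward position 1, primer 2 toward position 206), so the primers never converge on a shared product.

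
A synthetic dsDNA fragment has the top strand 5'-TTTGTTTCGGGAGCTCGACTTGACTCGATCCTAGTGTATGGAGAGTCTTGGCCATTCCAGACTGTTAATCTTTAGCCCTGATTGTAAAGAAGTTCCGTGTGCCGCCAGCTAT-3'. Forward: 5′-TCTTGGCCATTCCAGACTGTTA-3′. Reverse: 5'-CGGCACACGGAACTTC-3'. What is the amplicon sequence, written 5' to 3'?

Scanning the template, TCTTGGCCATTCCAGACTGTTA occurs at positions 46–67; this primer anneals to the bottom strand there with its 3' end pointing downstream.
The reverse primer's reverse complement is GAAGTTCCGTGTGCCG, which matches the template at positions 89–104.
The product is the template from position 46 through 104 (59 bp).

5'-TCTTGGCCATTCCAGACTGTTAATCTTTAGCCCTGATTGTAAAGAAGTTCCGTGTGCCG-3'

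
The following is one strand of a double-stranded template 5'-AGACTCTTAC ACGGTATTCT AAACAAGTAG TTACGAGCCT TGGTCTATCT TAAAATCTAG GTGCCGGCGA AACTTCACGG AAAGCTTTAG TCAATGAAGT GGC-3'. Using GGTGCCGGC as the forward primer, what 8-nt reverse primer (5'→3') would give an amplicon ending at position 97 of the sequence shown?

5'-TCATTGAC-3'

The forward primer binds at positions 60–68; the product's 3' end on the top strand is position 97.
The reverse primer anneals to the top strand over positions 90–97, i.e. to GTCAATGA.
Its sequence written 5'→3' is the reverse complement: TCATTGAC.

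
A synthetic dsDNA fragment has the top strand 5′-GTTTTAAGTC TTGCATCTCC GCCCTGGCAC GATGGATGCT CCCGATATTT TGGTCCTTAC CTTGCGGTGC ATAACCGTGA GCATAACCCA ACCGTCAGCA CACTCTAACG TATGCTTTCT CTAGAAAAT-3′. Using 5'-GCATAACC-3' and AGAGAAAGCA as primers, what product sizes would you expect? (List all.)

The forward primer GCATAACC matches the top strand at positions 69–76, 81–88.
The reverse primer's reverse complement is TGCTTTCTCT, matching at positions 113–122.
Each forward site pairs with the reverse site to give a product ending at position 122: sizes 54, 42 bp.

54 bp, 42 bp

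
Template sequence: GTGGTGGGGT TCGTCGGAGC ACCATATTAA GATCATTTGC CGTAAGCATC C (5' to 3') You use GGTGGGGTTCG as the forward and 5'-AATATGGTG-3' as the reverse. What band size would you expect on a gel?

26 bp

Forward primer GGTGGGGTTCG is found on the top strand at positions 3–13.
Taking the reverse complement of AATATGGTG gives CACCATATT, found at positions 20–28 on the template; the primer anneals here to the top strand with its 3' end pointing upstream.
Product length = (reverse-primer end) − (forward-primer start) + 1 = 28 − 3 + 1 = 26 bp.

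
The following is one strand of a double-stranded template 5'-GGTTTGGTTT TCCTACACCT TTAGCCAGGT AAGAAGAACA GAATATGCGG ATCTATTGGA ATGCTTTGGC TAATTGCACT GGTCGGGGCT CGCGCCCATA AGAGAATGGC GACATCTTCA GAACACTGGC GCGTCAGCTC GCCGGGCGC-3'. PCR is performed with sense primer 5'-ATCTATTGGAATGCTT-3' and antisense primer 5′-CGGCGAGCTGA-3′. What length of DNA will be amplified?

Forward primer ATCTATTGGAATGCTT is found on the top strand at positions 51–66.
Taking the reverse complement of CGGCGAGCTGA gives TCAGCTCGCCG, found at positions 134–144 on the template; the primer anneals here to the top strand with its 3' end pointing upstream.
Amplicon spans positions 51–144: 94 bp.

94 bp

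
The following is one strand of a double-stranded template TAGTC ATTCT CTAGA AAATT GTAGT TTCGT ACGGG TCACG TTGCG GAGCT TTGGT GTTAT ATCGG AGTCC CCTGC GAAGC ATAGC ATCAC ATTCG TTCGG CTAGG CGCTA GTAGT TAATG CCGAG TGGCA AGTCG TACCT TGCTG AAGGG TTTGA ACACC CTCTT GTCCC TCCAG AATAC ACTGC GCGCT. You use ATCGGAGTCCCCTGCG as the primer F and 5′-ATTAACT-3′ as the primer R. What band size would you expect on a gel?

Scanning the template, ATCGGAGTCCCCTGCG occurs at positions 61–76; this primer anneals to the bottom strand there with its 3' end pointing downstream.
Taking the reverse complement of ATTAACT gives AGTTAAT, found at positions 113–119 on the template; the primer anneals here to the top strand with its 3' end pointing upstream.
Amplicon spans positions 61–119: 59 bp.

59 bp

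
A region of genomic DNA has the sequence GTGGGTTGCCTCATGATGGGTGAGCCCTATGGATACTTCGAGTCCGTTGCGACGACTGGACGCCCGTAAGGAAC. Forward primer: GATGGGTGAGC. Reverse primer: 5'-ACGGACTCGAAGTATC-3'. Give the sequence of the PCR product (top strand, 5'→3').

5'-GATGGGTGAGCCCTATGGATACTTCGAGTCCGT-3'

The forward primer matches the template at positions 15–25.
Reverse complement of the reverse primer: GATACTTCGAGTCCGT. This occurs on the top strand at positions 32–47.
The product is the template from position 15 through 47 (33 bp).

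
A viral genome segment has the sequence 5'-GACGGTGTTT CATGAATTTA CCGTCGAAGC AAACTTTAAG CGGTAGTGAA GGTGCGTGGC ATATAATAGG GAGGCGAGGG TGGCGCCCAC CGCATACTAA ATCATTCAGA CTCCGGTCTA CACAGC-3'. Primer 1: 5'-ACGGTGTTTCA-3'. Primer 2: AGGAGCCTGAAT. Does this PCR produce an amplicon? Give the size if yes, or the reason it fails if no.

No product — primer 2 has no binding site in the template.

Primer 2 (AGGAGCCTGAAT) does not match the top strand, and its reverse complement ATTCAGGCTCCT does not match either.
With no annealing site for primer 2, no amplification occurs.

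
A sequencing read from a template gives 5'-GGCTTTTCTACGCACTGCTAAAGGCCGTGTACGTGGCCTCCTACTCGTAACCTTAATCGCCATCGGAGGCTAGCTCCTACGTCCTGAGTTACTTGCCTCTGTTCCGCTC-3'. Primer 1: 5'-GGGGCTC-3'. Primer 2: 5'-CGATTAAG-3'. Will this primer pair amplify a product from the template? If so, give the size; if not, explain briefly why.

No product — primer 1 has no binding site in the template.

Primer 1 (GGGGCTC) does not match the top strand, and its reverse complement GAGCCCC does not match either.
With no annealing site for primer 1, no amplification occurs.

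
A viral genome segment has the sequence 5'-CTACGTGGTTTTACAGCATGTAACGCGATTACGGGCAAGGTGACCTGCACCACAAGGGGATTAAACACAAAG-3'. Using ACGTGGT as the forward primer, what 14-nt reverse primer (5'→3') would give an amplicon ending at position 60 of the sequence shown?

The forward primer binds at positions 3–9; the product's 3' end on the top strand is position 60.
The reverse primer anneals to the top strand over positions 47–60, i.e. to GCACCACAAGGGGA.
Its sequence written 5'→3' is the reverse complement: TCCCCTTGTGGTGC.

5'-TCCCCTTGTGGTGC-3'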